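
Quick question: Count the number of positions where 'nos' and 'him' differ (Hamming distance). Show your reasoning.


Alignment:
Position 1: 'n' vs 'h' = DIFFER
Position 2: 'o' vs 'i' = DIFFER
Position 3: 's' vs 'm' = DIFFER
Total differences: 3

3


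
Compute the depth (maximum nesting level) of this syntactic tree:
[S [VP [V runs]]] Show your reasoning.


Count bracket nesting levels:
'[' at pos 0: depth = 1
'[' at pos 3: depth = 2
'[' at pos 7: depth = 3
Maximum depth reached: 3

3


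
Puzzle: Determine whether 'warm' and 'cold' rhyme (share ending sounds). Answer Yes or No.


Rime (stressed vowel + following sounds) of 'warm': -arm = /ɔːrm/
Rime of 'cold': -old = /oʊld/
/ɔːrm/ and /oʊld/ are different ending sounds, so the words do not rhyme.

No


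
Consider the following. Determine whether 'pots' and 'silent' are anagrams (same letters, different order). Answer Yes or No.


Sorted letters of 'pots': 'opst'
Sorted letters of 'silent': 'eilnst'
They do not match.

No


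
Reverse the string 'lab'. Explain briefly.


Reverse 'lab' character by character: 'bal'.

bal


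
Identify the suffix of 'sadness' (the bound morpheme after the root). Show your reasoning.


The word 'sadness' = 'sad' (root) + '-ness' (suffix). The suffix is '-ness'.

ness


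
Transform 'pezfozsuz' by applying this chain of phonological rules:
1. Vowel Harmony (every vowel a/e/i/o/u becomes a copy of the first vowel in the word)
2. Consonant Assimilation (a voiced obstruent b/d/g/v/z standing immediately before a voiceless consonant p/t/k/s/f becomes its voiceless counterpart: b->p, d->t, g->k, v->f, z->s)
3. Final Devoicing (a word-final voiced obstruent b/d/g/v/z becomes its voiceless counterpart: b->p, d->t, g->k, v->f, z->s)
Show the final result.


Starting form: 'pezfozsuz'
Rule 1: Vowel Harmony: all vowels become 'e' (matching first vowel). 'pezfozsuz' -> 'pezfezsez'
Rule 2: Consonant Assimilation: voiced obstruent before voiceless consonant becomes voiceless ('zf' -> 'sf', 'zs' -> 'ss'). 'pezfezsez' -> 'pesfessez'
Rule 3: Final Devoicing: word-final voiced obstruent 'z' becomes voiceless 's'. 'pesfessez' -> 'pesfesses'
Final form: 'pesfesses'

pesfesses


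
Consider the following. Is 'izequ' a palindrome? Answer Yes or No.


Forward: 'izequ'
Reversed: 'uqezi'
They differ.

No


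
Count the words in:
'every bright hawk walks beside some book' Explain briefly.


Split into words: every | bright | hawk | walks | beside | some | book = 7 words.

7


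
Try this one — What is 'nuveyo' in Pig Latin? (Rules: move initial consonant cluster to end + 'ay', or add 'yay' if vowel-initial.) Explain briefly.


'nuveyo': move consonant cluster 'n' to end and add 'ay': 'uveyonay'.

uveyonay


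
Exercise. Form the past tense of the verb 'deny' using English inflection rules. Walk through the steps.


Apply rule: Change -y to -ied. 'deny' becomes 'denied'.

denied


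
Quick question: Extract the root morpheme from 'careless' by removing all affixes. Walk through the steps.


Remove suffix '-less' from 'careless' to get root 'care'.

care


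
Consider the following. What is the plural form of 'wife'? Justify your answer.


Apply rule: Change -fe to -ves. 'wife' becomes 'wives'.

wives


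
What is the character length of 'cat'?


Spell out 'cat' and number each letter: c(1), a(2), t(3). Total: 3 letters.

3


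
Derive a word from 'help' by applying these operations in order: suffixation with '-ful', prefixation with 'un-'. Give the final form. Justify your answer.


Step 1: Add suffix '-ful' to 'help' = 'helpful'
Step 2: Add prefix 'un-' to 'helpful' = 'unhelpful'

unhelpful


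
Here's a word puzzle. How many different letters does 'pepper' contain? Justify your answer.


Unique letters in 'pepper': {e, p, r} = 3 distinct letters.

3


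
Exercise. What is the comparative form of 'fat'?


Apply comparative formation (double final consonant, add -er): 'fat' -> 'fatter'.

fatter


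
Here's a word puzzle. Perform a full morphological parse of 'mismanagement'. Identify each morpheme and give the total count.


Step 1: Identify prefix: 'mis' (meaning: wrongly)
Step 2: Identify root: 'manage'
Step 3: Identify suffix(es): 'ment'
Decomposition: mis- (prefix: wrongly) + manage (root) + -ment (suffix: action/result)
Total morphemes: 3

3 morphemes (mis- (prefix: wrongly) + manage (root) + -ment (suffix: action/result))


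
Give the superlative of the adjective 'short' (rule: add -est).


Apply superlative formation (add -est): 'short' -> 'shortest'.

shortest


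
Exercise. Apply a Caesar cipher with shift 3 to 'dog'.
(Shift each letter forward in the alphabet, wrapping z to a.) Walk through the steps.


Shift each letter by 3: d -> g, o -> r, g -> j. Result: 'grj'.

grj


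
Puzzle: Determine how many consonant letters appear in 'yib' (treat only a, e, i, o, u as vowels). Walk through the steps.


Consonants in 'yib': y, b = 2 consonants.

2


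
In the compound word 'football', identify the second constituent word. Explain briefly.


Split 'football' into 'foot' + 'ball'. The second part is 'ball'.

ball


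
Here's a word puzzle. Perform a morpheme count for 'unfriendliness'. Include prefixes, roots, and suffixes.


Decomposition: un- (prefix) + friend (root) + -ly (suffix) + -ness (suffix) = 4 morpheme(s)

4 morphemes


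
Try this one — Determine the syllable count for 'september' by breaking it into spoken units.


Break 'september' into syllables: sep-tem-ber -> sep | tem | ber = 3 syllables

3 syllables


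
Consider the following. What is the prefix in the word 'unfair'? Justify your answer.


The word 'unfair' = 'un' (prefix) + 'fair' (root). The prefix is 'un'.

un


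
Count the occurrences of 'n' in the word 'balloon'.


Letter 'n' in 'balloon': found at position(s) 7 = 1 occurrence(s).

1


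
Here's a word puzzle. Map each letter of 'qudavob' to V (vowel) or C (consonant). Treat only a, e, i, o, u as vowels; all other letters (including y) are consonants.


Letter mapping: q = C, u = V, d = C, a = V, v = C, o = V, b = C.

CVCVCVC


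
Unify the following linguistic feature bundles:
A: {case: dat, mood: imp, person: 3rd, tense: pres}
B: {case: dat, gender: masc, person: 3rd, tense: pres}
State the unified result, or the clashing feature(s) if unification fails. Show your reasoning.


Compare features:
case: A=dat vs B=dat -> unified: dat
gender: A=_ vs B=masc -> unified: masc
mood: A=imp vs B=_ -> unified: imp
person: A=3rd vs B=3rd -> unified: 3rd
tense: A=pres vs B=pres -> unified: pres
No clashes found.

Unified: {case: dat, gender: masc, mood: imp, person: 3rd, tense: pres}


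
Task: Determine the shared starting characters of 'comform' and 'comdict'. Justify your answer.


Compare from the start: 3 characters match: 'com'. Mismatch at position 4: 'f' vs 'd'.

com


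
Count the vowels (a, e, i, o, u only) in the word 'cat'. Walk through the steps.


Vowels in 'cat': a = 1 vowels.

1


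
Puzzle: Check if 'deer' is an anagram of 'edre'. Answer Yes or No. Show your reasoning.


Sorted letters of 'deer': 'deer'
Sorted letters of 'edre': 'deer'
They match.

Yes


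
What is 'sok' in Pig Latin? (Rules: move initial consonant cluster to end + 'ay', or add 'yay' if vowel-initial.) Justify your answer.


'sok': move consonant cluster 's' to end and add 'ay': 'oksay'.

oksay


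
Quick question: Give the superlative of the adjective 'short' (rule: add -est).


Apply superlative formation (add -est): 'short' -> 'shortest'.

shortest


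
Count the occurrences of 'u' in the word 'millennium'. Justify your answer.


Letter 'u' in 'millennium': found at position(s) 9 = 1 occurrence(s).

1


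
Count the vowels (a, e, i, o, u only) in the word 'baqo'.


Vowels in 'baqo': a, o = 2 vowels.

2


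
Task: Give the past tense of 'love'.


Apply rule: Add -d (word ends in -e). 'love' becomes 'loved'.

loved


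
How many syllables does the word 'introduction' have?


Break 'introduction' into syllables: in-tro-duc-tion -> in | tro | duc | tion = 4 syllables

4 syllables


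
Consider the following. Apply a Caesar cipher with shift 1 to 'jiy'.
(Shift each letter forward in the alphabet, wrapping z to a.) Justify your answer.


Shift each letter by 1: j -> k, i -> j, y -> z. Result: 'kjz'.

kjz


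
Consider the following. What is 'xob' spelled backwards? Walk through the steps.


Reverse 'xob' character by character: 'box'.

box


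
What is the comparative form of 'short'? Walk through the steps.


Apply comparative formation (add -er): 'short' -> 'shorter'.

shorter


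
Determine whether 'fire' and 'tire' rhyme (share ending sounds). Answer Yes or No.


Rime (stressed vowel + following sounds) of 'fire': -ire = /aɪər/
Rime of 'tire': -ire = /aɪər/
/aɪər/ and /aɪər/ are the same ending sound, so the words rhyme.

Yes


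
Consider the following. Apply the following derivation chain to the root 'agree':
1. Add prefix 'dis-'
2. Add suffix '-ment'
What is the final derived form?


Step 1: Add prefix 'dis-' to 'agree' = 'disagree'
Step 2: Add suffix '-ment' to 'disagree' = 'disagreement'

disagreement


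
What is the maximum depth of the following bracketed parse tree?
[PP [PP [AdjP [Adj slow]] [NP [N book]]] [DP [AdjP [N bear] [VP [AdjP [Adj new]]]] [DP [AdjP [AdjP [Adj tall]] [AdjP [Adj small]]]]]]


Count bracket nesting levels:
'[' at pos 0: depth = 1
'[' at pos 4: depth = 2
'[' at pos 8: depth = 3
'[' at pos 14: depth = 4
'[' at pos 26: depth = 3
'[' at pos 30: depth = 4
'[' at pos 41: depth = 2
'[' at pos 45: depth = 3
'[' at pos 51: depth = 4
'[' at pos 60: depth = 4
'[' at pos 64: depth = 5
'[' at pos 70: depth = 6
'[' at pos 83: depth = 3
'[' at pos 87: depth = 4
'[' at pos 93: depth = 5
'[' at pos 99: depth = 6
'[' at pos 111: depth = 5
'[' at pos 117: depth = 6
Maximum depth reached: 6

6


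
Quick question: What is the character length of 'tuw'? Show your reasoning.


Spell out 'tuw' and number each letter: t(1), u(2), w(3). Total: 3 letters.

3


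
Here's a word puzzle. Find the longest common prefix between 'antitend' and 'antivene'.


Compare from the start: 4 characters match: 'anti'. Mismatch at position 5: 't' vs 'v'.

anti


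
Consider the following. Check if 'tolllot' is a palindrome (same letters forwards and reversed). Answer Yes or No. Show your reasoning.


Forward: 'tolllot'
Reversed: 'tolllot'
They are identical.

Yes


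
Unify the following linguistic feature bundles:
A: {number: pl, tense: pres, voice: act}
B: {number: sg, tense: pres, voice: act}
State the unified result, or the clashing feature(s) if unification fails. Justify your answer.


Compare features:
number: A=pl vs B=sg -> CLASH
tense: A=pres vs B=pres -> unified: pres
voice: A=act vs B=act -> unified: act
Clash detected on feature 'number' (pl vs sg); unification fails.

CLASH on 'number' (pl vs sg)


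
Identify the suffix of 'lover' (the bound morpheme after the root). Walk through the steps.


The word 'lover' = 'love' (root) + '-er' (suffix). The suffix is '-er'.

er


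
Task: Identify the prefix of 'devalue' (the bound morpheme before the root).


The word 'devalue' = 'de' (prefix) + 'value' (root). The prefix is 'de'.

de


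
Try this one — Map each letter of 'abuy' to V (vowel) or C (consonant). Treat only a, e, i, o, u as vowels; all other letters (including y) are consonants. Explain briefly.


Letter mapping: a = V, b = C, u = V, y = C.

VCVC


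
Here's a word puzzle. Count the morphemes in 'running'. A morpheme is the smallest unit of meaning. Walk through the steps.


Decomposition: run (root) + -ing (suffix) = 2 morpheme(s)

2 morphemes


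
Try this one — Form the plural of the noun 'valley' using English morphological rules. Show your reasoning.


Apply rule: Add -s. 'valley' becomes 'valleys'.

valleys


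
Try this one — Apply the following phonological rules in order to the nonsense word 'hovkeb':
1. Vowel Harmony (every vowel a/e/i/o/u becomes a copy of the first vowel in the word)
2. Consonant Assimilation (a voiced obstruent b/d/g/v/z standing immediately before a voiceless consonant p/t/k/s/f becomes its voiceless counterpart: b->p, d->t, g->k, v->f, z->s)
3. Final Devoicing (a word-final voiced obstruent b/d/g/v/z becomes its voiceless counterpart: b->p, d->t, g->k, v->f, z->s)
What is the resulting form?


Starting form: 'hovkeb'
Rule 1: Vowel Harmony: all vowels become 'o' (matching first vowel). 'hovkeb' -> 'hovkob'
Rule 2: Consonant Assimilation: voiced obstruent before voiceless consonant becomes voiceless ('vk' -> 'fk'). 'hovkob' -> 'hofkob'
Rule 3: Final Devoicing: word-final voiced obstruent 'b' becomes voiceless 'p'. 'hofkob' -> 'hofkop'
Final form: 'hofkop'

hofkop


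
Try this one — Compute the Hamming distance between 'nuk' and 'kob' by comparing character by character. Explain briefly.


Alignment:
Position 1: 'n' vs 'k' = DIFFER
Position 2: 'u' vs 'o' = DIFFER
Position 3: 'k' vs 'b' = DIFFER
Total differences: 3

3


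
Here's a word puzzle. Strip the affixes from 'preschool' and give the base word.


Remove prefix 'pre' from 'preschool' to get root 'school'.

school


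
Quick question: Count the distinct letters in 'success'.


Unique letters in 'success': {c, e, s, u} = 4 distinct letters.

4


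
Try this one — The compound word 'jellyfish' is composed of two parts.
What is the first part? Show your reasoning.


Split 'jellyfish' into 'jelly' + 'fish'. The first part is 'jelly'.

jelly


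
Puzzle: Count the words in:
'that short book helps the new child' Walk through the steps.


Split into words: that | short | book | helps | the | new | child = 7 words.

7


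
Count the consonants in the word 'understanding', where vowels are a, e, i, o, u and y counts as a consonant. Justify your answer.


Consonants in 'understanding': n, d, r, s, t, n, d, n, g = 9 consonants.

9


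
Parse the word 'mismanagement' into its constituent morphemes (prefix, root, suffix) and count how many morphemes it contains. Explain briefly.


Step 1: Identify prefix: 'mis' (meaning: wrongly)
Step 2: Identify root: 'manage'
Step 3: Identify suffix(es): 'ment'
Decomposition: mis- (prefix: wrongly) + manage (root) + -ment (suffix: action/result)
Total morphemes: 3

3 morphemes (mis- (prefix: wrongly) + manage (root) + -ment (suffix: action/result))


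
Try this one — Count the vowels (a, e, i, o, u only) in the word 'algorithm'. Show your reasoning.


Vowels in 'algorithm': a, o, i = 3 vowels.

3


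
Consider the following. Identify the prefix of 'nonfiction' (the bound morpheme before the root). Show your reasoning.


The word 'nonfiction' = 'non' (prefix) + 'fiction' (root). The prefix is 'non'.

non


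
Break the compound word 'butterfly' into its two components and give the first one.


Split 'butterfly' into 'butter' + 'fly'. The first part is 'butter'.

butter


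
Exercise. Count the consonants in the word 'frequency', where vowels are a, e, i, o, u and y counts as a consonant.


Consonants in 'frequency': f, r, q, n, c, y = 6 consonants.

6


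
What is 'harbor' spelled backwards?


Reverse 'harbor' character by character: 'robrah'.

robrah


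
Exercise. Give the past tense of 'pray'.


Apply rule: Add -ed. 'pray' becomes 'prayed'.

prayed


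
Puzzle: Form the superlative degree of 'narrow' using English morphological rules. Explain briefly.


Apply superlative formation (add -est): 'narrow' -> 'narrowest'.

narrowest


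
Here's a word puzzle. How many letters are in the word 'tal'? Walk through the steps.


Spell out 'tal' and number each letter: t(1), a(2), l(3). Total: 3 letters.

3


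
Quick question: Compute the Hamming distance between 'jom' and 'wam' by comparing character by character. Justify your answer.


Alignment:
Position 1: 'j' vs 'w' = DIFFER
Position 2: 'o' vs 'a' = DIFFER
Position 3: 'm' vs 'm' = match
Total differences: 2

2


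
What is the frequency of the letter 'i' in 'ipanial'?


Letter 'i' in 'ipanial': found at position(s) 1, 5 = 2 occurrence(s).

2


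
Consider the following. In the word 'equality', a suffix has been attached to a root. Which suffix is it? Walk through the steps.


The word 'equality' = 'equal' (root) + '-ity' (suffix). The suffix is '-ity'.

ity


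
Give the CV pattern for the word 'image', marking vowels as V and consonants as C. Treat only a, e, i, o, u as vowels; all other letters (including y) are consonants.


Letter mapping: i = V, m = C, a = V, g = C, e = V.

VCVCV


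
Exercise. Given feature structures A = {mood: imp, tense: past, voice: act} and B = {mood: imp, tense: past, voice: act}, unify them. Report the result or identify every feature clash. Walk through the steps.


Compare features:
mood: A=imp vs B=imp -> unified: imp
tense: A=past vs B=past -> unified: past
voice: A=act vs B=act -> unified: act
No clashes found.

Unified: {mood: imp, tense: past, voice: act}


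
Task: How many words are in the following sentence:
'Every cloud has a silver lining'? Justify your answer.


Split into words: Every | cloud | has | a | silver | lining = 6 words.

6


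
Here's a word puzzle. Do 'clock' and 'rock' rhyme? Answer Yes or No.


Rime (stressed vowel + following sounds) of 'clock': -ock = /ɒk/
Rime of 'rock': -ock = /ɒk/
/ɒk/ and /ɒk/ are the same ending sound, so the words rhyme.

Yes


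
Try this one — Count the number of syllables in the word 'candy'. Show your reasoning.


Break 'candy' into syllables: can-dy -> can | dy = 2 syllables

2 syllables


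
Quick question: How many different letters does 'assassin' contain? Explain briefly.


Unique letters in 'assassin': {a, i, n, s} = 4 distinct letters.

4


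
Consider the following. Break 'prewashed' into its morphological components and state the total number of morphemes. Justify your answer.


Step 1: Identify prefix: 'pre' (meaning: before)
Step 2: Identify root: 'wash'
Step 3: Identify suffix(es): 'ed'
Decomposition: pre- (prefix: before) + wash (root) + -ed (suffix: past)
Total morphemes: 3

3 morphemes (pre- (prefix: before) + wash (root) + -ed (suffix: past))


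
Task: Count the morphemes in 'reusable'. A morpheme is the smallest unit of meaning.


Decomposition: re- (prefix) + use (root) + -able (suffix) = 3 morpheme(s)

3 morphemes


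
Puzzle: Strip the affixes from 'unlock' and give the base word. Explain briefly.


Remove prefix 'un' from 'unlock' to get root 'lock'.

lock


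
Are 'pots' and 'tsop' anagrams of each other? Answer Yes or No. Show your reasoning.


Sorted letters of 'pots': 'opst'
Sorted letters of 'tsop': 'opst'
They match.

Yes


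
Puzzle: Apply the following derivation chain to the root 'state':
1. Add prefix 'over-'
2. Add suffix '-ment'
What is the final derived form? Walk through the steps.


Step 1: Add prefix 'over-' to 'state' = 'overstate'
Step 2: Add suffix '-ment' to 'overstate' = 'overstatement'

overstatement


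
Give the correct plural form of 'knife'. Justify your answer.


Apply rule: Change -fe to -ves. 'knife' becomes 'knives'.

knives


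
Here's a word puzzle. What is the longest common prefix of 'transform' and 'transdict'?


Compare from the start: 5 characters match: 'trans'. Mismatch at position 6: 'f' vs 'd'.

trans


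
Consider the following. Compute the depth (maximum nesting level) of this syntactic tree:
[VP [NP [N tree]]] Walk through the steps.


Count bracket nesting levels:
'[' at pos 0: depth = 1
'[' at pos 4: depth = 2
'[' at pos 8: depth = 3
Maximum depth reached: 3

3


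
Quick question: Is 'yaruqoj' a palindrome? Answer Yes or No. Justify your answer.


Forward: 'yaruqoj'
Reversed: 'joquray'
They differ.

No


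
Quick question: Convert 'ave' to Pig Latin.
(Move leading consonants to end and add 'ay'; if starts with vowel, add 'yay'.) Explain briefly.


'ave' starts with a vowel, so add 'yay': 'aveyay'.

aveyay


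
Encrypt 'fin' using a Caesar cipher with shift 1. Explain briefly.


Shift each letter by 1: f -> g, i -> j, n -> o. Result: 'gjo'.

gjo


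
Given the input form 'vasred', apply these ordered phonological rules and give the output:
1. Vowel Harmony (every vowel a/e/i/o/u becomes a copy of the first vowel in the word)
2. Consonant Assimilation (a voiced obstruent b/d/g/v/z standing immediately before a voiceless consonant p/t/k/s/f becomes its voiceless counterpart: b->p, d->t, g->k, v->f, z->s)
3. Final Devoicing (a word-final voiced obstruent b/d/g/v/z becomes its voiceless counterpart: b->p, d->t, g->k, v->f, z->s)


Starting form: 'vasred'
Rule 1: Vowel Harmony: all vowels become 'a' (matching first vowel). 'vasred' -> 'vasrad'
Rule 2: Consonant Assimilation: no voiced obstruent (b/d/g/v/z) stands immediately before a voiceless consonant (p/t/k/s/f). No change.
Rule 3: Final Devoicing: word-final voiced obstruent 'd' becomes voiceless 't'. 'vasrad' -> 'vasrat'
Final form: 'vasrat'

vasrat


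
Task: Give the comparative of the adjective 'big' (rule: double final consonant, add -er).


Apply comparative formation (double final consonant, add -er): 'big' -> 'bigger'.

bigger


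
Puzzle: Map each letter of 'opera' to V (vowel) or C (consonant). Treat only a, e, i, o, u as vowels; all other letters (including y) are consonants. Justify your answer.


Letter mapping: o = V, p = C, e = V, r = C, a = V.

VCVCV


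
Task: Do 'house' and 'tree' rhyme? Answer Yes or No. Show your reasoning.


Rime (stressed vowel + following sounds) of 'house': -ouse = /aʊs/
Rime of 'tree': -ee = /iː/
/aʊs/ and /iː/ are different ending sounds, so the words do not rhyme.

No


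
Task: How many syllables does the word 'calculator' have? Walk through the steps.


Break 'calculator' into syllables: cal-cu-la-tor -> cal | cu | la | tor = 4 syllables

4 syllables


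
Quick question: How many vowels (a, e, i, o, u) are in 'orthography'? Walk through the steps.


Vowels in 'orthography': o, o, a = 3 vowels.

3


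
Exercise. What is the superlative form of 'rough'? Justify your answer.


Apply superlative formation (add -est): 'rough' -> 'roughest'.

roughest


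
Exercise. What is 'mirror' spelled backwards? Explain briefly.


Reverse 'mirror' character by character: 'rorrim'.

rorrim


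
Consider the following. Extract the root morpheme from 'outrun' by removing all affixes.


Remove prefix 'out' from 'outrun' to get root 'run'.

run


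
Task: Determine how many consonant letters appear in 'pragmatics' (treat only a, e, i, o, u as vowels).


Consonants in 'pragmatics': p, r, g, m, t, c, s = 7 consonants.

7


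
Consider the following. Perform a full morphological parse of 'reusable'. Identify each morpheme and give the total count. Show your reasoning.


Step 1: Identify prefix: 're' (meaning: again)
Step 2: Identify root: 'use'
Step 3: Identify suffix(es): 'able'
Decomposition: re- (prefix: again) + use (root) + -able (suffix: capable of)
Total morphemes: 3

3 morphemes (re- (prefix: again) + use (root) + -able (suffix: capable of))


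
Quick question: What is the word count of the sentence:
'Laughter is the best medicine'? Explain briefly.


Split into words: Laughter | is | the | best | medicine = 5 words.

5


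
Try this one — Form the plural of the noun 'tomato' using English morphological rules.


Apply rule: Add -es (consonant + o). 'tomato' becomes 'tomatoes'.

tomatoes


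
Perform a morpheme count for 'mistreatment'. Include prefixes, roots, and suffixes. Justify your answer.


Decomposition: mis- (prefix) + treat (root) + -ment (suffix) = 3 morpheme(s)

3 morphemes


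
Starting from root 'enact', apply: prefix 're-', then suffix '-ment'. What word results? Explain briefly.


Step 1: Add prefix 're-' to 'enact' = 'reenact'
Step 2: Add suffix '-ment' to 'reenact' = 'reenactment'

reenactment


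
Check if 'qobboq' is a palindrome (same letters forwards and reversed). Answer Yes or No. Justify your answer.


Forward: 'qobboq'
Reversed: 'qobboq'
They are identical.

Yes


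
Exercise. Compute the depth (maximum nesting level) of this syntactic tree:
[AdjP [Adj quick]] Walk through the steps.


Count bracket nesting levels:
'[' at pos 0: depth = 1
'[' at pos 6: depth = 2
Maximum depth reached: 2

2


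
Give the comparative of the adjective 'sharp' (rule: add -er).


Apply comparative formation (add -er): 'sharp' -> 'sharper'.

sharper


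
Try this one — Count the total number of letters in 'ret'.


Spell out 'ret' and number each letter: r(1), e(2), t(3). Total: 3 letters.

3


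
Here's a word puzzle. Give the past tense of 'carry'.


Apply rule: Change -y to -ied. 'carry' becomes 'carried'.

carried


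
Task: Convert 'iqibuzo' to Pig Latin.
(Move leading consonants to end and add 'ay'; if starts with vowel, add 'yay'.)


'iqibuzo' starts with a vowel, so add 'yay': 'iqibuzoyay'.

iqibuzoyay


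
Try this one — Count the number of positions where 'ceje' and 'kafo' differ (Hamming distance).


Alignment:
Position 1: 'c' vs 'k' = DIFFER
Position 2: 'e' vs 'a' = DIFFER
Position 3: 'j' vs 'f' = DIFFER
Position 4: 'e' vs 'o' = DIFFER
Total differences: 4

4


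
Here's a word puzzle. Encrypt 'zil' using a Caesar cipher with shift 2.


Shift each letter by 2: z -> b, i -> k, l -> n. Result: 'bkn'.

bkn


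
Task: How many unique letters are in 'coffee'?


Unique letters in 'coffee': {c, e, f, o} = 4 distinct letters.

4


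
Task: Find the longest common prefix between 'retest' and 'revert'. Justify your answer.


Compare from the start: 2 characters match: 're'. Mismatch at position 3: 't' vs 'v'.

re


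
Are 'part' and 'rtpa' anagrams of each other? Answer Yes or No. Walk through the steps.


Sorted letters of 'part': 'aprt'
Sorted letters of 'rtpa': 'aprt'
They match.

Yes


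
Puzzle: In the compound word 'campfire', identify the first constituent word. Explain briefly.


Split 'campfire' into 'camp' + 'fire'. The first part is 'camp'.

camp


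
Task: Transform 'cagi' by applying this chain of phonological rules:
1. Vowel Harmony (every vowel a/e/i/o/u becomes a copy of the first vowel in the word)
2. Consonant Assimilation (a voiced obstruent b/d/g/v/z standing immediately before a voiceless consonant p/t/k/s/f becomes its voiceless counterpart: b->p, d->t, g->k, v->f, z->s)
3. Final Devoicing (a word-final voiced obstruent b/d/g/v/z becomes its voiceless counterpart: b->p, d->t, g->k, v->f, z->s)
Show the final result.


Starting form: 'cagi'
Rule 1: Vowel Harmony: all vowels become 'a' (matching first vowel). 'cagi' -> 'caga'
Rule 2: Consonant Assimilation: no voiced obstruent (b/d/g/v/z) stands immediately before a voiceless consonant (p/t/k/s/f). No change.
Rule 3: Final Devoicing: the word ends in the vowel 'a', not a consonant. No change.
Final form: 'caga'

caga


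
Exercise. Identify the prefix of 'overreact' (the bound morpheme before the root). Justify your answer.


The word 'overreact' = 'over' (prefix) + 'react' (root). The prefix is 'over'.

over


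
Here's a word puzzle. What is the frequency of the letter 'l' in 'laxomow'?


Letter 'l' in 'laxomow': found at position(s) 1 = 1 occurrence(s).

1


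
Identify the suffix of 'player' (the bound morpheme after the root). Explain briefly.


The word 'player' = 'play' (root) + '-er' (suffix). The suffix is '-er'.

er


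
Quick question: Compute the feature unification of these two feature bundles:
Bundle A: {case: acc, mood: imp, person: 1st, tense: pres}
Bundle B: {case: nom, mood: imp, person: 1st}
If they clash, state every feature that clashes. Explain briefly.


Compare features:
case: A=acc vs B=nom -> CLASH
mood: A=imp vs B=imp -> unified: imp
person: A=1st vs B=1st -> unified: 1st
tense: A=pres vs B=_ -> unified: pres
Clash detected on feature 'case' (acc vs nom); unification fails.

CLASH on 'case' (acc vs nom)


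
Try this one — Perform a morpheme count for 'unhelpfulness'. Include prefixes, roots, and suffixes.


Decomposition: un- (prefix) + help (root) + -ful (suffix) + -ness (suffix) = 4 morpheme(s)

4 morphemes


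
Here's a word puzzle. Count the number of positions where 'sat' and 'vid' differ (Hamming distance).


Alignment:
Position 1: 's' vs 'v' = DIFFER
Position 2: 'a' vs 'i' = DIFFER
Position 3: 't' vs 'd' = DIFFER
Total differences: 3

3


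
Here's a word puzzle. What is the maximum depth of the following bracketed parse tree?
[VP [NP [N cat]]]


Count bracket nesting levels:
'[' at pos 0: depth = 1
'[' at pos 4: depth = 2
'[' at pos 8: depth = 3
Maximum depth reached: 3

3


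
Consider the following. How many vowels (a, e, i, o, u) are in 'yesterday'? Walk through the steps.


Vowels in 'yesterday': e, e, a = 3 vowels.

3


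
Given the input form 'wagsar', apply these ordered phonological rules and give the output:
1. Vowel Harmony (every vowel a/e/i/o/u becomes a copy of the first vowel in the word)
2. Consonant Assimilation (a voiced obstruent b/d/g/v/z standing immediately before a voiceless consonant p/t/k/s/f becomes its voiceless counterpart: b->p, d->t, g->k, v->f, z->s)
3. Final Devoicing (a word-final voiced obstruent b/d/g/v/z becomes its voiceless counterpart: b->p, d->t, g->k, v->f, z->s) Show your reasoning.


Starting form: 'wagsar'
Rule 1: Vowel Harmony: all vowels already match. No change.
Rule 2: Consonant Assimilation: voiced obstruent before voiceless consonant becomes voiceless ('gs' -> 'ks'). 'wagsar' -> 'waksar'
Rule 3: Final Devoicing: final consonant 'r' is not one of the voiced obstruents b/d/g/v/z. No change.
Final form: 'waksar'

waksar


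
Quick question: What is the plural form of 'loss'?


Apply rule: Add -es (sibilant/fricative ending). 'loss' becomes 'losses'.

losses


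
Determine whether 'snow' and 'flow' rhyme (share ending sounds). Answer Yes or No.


Rime (stressed vowel + following sounds) of 'snow': -ow = /oʊ/
Rime of 'flow': -ow = /oʊ/
/oʊ/ and /oʊ/ are the same ending sound, so the words rhyme.

Yes


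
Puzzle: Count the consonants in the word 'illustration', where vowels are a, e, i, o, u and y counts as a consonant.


Consonants in 'illustration': l, l, s, t, r, t, n = 7 consonants.

7


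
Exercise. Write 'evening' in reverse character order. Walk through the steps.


Reverse 'evening' character by character: 'gnineve'.

gnineve


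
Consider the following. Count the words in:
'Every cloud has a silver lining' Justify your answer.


Split into words: Every | cloud | has | a | silver | lining = 6 words.

6


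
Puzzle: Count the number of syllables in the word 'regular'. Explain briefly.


Break 'regular' into syllables: reg-u-lar -> reg | u | lar = 3 syllables

3 syllables


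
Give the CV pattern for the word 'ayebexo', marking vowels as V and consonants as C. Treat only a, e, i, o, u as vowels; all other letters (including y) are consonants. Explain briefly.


Letter mapping: a = V, y = C, e = V, b = C, e = V, x = C, o = V.

VCVCVCV


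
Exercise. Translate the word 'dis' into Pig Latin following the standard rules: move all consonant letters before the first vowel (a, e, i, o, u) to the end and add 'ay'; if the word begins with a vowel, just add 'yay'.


'dis': move consonant cluster 'd' to end and add 'ay': 'isday'.

isday


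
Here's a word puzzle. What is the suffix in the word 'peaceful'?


The word 'peaceful' = 'peace' (root) + '-ful' (suffix). The suffix is '-ful'.

ful


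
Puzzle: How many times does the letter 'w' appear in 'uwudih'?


Letter 'w' in 'uwudih': found at position(s) 2 = 1 occurrence(s).

1


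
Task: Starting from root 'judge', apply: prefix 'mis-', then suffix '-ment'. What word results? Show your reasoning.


Step 1: Add prefix 'mis-' to 'judge' = 'misjudge'
Step 2: Add suffix '-ment' to 'misjudge' = 'misjudgment'

misjudgment


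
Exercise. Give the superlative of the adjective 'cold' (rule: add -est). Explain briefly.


Apply superlative formation (add -est): 'cold' -> 'coldest'.

coldest


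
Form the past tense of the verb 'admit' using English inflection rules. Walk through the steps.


Apply rule: Double final consonant and add -ed. 'admit' becomes 'admitted'.

admitted


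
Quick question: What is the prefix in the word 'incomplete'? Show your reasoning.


The word 'incomplete' = 'in' (prefix) + 'complete' (root). The prefix is 'in'.

in


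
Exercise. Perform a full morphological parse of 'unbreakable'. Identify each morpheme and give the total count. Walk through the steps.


Step 1: Identify prefix: 'un' (meaning: not/reverse)
Step 2: Identify root: 'break'
Step 3: Identify suffix(es): 'able'
Decomposition: un- (prefix: not/reverse) + break (root) + -able (suffix: capable of)
Total morphemes: 3

3 morphemes (un- (prefix: not/reverse) + break (root) + -able (suffix: capable of))


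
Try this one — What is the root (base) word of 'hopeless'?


Remove suffix '-less' from 'hopeless' to get root 'hope'.

hope


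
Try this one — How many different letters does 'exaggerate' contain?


Unique letters in 'exaggerate': {a, e, g, r, t, x} = 6 distinct letters.

6


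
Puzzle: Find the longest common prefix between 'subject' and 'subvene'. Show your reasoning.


Compare from the start: 3 characters match: 'sub'. Mismatch at position 4: 'j' vs 'v'.

sub


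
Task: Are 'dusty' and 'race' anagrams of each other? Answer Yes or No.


Sorted letters of 'dusty': 'dstuy'
Sorted letters of 'race': 'acer'
They do not match.

No


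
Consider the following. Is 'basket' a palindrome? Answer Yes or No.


Forward: 'basket'
Reversed: 'teksab'
They differ.

No


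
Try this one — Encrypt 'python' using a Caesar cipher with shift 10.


Shift each letter by 10: p -> z, y -> i, t -> d, h -> r, o -> y, n -> x. Result: 'zidryx'.

zidryx


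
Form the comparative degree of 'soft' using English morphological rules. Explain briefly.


Apply comparative formation (add -er): 'soft' -> 'softer'.

softer


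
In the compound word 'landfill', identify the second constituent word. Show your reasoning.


Split 'landfill' into 'land' + 'fill'. The second part is 'fill'.

fill


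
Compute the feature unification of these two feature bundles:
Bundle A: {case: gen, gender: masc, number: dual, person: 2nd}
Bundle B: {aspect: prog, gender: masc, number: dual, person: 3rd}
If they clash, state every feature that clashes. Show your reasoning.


Compare features:
aspect: A=_ vs B=prog -> unified: prog
case: A=gen vs B=_ -> unified: gen
gender: A=masc vs B=masc -> unified: masc
number: A=dual vs B=dual -> unified: dual
person: A=2nd vs B=3rd -> CLASH
Clash detected on feature 'person' (2nd vs 3rd); unification fails.

CLASH on 'person' (2nd vs 3rd)


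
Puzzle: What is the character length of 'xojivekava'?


Spell out 'xojivekava' and number each letter: x(1), o(2), j(3), i(4), v(5), e(6), k(7), a(8), v(9), a(10). Total: 10 letters.

10


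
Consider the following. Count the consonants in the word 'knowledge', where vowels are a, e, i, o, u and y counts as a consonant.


Consonants in 'knowledge': k, n, w, l, d, g = 6 consonants.

6


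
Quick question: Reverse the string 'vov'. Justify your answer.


Reverse 'vov' character by character: 'vov'.

vov


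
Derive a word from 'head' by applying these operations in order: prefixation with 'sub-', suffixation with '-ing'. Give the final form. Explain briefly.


Step 1: Add prefix 'sub-' to 'head' = 'subhead'
Step 2: Add suffix '-ing' to 'subhead' = 'subheading'

subheading


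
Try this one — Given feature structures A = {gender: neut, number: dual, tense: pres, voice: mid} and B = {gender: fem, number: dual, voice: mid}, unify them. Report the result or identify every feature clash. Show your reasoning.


Compare features:
gender: A=neut vs B=fem -> CLASH
number: A=dual vs B=dual -> unified: dual
tense: A=pres vs B=_ -> unified: pres
voice: A=mid vs B=mid -> unified: mid
Clash detected on feature 'gender' (neut vs fem); unification fails.

CLASH on 'gender' (neut vs fem)


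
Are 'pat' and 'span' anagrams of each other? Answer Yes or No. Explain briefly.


Sorted letters of 'pat': 'apt'
Sorted letters of 'span': 'anps'
They do not match.

No


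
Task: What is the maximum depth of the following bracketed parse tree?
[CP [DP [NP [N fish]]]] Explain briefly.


Count bracket nesting levels:
'[' at pos 0: depth = 1
'[' at pos 4: depth = 2
'[' at pos 8: depth = 3
'[' at pos 12: depth = 4
Maximum depth reached: 4

4


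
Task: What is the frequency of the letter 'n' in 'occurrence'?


Letter 'n' in 'occurrence': found at position(s) 8 = 1 occurrence(s).

1


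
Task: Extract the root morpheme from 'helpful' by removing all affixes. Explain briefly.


Remove suffix '-ful' from 'helpful' to get root 'help'.

help


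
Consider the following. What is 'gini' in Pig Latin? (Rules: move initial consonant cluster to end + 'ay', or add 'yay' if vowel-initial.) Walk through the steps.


'gini': move consonant cluster 'g' to end and add 'ay': 'inigay'.

inigay


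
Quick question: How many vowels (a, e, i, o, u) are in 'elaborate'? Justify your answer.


Vowels in 'elaborate': e, a, o, a, e = 5 vowels.

5


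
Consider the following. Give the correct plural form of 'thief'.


Apply rule: Change -f to -ves. 'thief' becomes 'thieves'.

thieves


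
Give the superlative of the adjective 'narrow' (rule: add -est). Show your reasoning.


Apply superlative formation (add -est): 'narrow' -> 'narrowest'.

narrowest


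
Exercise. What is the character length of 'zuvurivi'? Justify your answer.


Spell out 'zuvurivi' and number each letter: z(1), u(2), v(3), u(4), r(5), i(6), v(7), i(8). Total: 8 letters.

8


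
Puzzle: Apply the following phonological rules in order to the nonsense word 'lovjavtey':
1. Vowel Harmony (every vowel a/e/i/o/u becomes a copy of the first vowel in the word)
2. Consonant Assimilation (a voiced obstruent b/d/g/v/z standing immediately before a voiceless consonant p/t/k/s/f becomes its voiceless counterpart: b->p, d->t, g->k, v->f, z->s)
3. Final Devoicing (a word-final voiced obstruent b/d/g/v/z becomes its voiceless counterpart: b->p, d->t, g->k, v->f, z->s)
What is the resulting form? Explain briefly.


Starting form: 'lovjavtey'
Rule 1: Vowel Harmony: all vowels become 'o' (matching first vowel). 'lovjavtey' -> 'lovjovtoy'
Rule 2: Consonant Assimilation: voiced obstruent before voiceless consonant becomes voiceless ('vt' -> 'ft'). 'lovjovtoy' -> 'lovjoftoy'
Rule 3: Final Devoicing: final consonant 'y' is not one of the voiced obstruents b/d/g/v/z. No change.
Final form: 'lovjoftoy'

lovjoftoy


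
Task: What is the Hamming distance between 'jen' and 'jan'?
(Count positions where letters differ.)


Alignment:
Position 1: 'j' vs 'j' = match
Position 2: 'e' vs 'a' = DIFFER
Position 3: 'n' vs 'n' = match
Total differences: 1

1


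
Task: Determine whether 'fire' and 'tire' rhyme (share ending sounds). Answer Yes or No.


Rime (stressed vowel + following sounds) of 'fire': -ire = /aɪər/
Rime of 'tire': -ire = /aɪər/
/aɪər/ and /aɪər/ are the same ending sound, so the words rhyme.

Yes


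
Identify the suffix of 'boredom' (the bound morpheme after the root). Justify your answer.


The word 'boredom' = 'bore' (root) + '-dom' (suffix). The suffix is '-dom'.

dom
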